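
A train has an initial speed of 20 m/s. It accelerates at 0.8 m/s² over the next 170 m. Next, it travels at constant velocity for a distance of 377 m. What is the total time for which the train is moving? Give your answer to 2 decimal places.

21.95 s

Phase 1 (accelerating): v₀ = 20.0 m/s, a = 0.8 m/s².
v² = v₀² + 2aΔx = 20.0² + 2·0.8·170 = 672 → v = 25.9 m/s
t = (v − v₀)/a = (25.9 − 20.0)/0.8 = 7.40 s

Phase 2 (constant speed): v₀ = 25.9 m/s, a = 0 m/s².
Constant speed: t = d/v = 377/25.9 = 14.5 s
Total time = 7.40 + 14.5 = 21.9 s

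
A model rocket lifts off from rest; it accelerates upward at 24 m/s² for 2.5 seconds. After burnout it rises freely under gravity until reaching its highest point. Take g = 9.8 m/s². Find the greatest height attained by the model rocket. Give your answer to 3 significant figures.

259 m

Phase 1 (powered ascent): v₀ = 0 m/s, a = 24 m/s².
v = v₀ + at = 0 + (24)(2.5) = 60.0 m/s
Δx = v₀t + ½at² = 0·2.5 + 0.5·24·2.5² = 75.0 m

Phase 2 (coasting upward): v₀ = 60.0 m/s, a = -9.8 m/s².
v = v₀ + at → t = (0 − 60.0) / -9.8 = 6.12 s
v² = v₀² + 2aΔx → Δx = (0² − 60.0²)/(2·-9.8) = 184 m
Maximum height = 75.0 + 184 = 259 m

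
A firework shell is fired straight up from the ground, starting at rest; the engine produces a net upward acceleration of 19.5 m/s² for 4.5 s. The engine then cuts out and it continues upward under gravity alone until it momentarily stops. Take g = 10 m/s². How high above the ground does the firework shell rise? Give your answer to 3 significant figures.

582 m

Phase 1 (powered ascent): v₀ = 0 m/s, a = 19.5 m/s².
v = v₀ + at = 0 + (19.5)(4.5) = 87.8 m/s
Δx = v₀t + ½at² = 0·4.5 + 0.5·19.5·4.5² = 197 m

Phase 2 (coasting upward): v₀ = 87.8 m/s, a = -10 m/s².
v = v₀ + at → t = (0 − 87.8) / -10 = 8.78 s
v² = v₀² + 2aΔx → Δx = (0² − 87.8²)/(2·-10) = 385 m
Maximum height = 197 + 385 = 582 m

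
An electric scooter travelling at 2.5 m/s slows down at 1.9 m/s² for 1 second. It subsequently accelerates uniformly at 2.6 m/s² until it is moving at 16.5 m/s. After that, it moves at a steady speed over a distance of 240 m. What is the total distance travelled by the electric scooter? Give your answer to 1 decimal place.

Phase 1 (decelerating): v₀ = 2.50 m/s, a = -1.9 m/s².
v = v₀ + at = 2.50 + (-1.9)(1) = 0.600 m/s
Δx = v₀t + ½at² = 2.50·1 + 0.5·-1.9·1² = 1.55 m

Phase 2 (accelerating): v₀ = 0.600 m/s, a = 2.6 m/s².
v = v₀ + at → t = (16.5 − 0.600) / 2.6 = 6.12 s
v² = v₀² + 2aΔx → Δx = (16.5² − 0.600²)/(2·2.6) = 52.3 m

Phase 3 (constant speed): v₀ = 16.5 m/s, a = 0 m/s².
Constant speed: t = d/v = 240/16.5 = 14.5 s
Total distance = 1.55 + 52.3 + 240 = 294 m

293.8 m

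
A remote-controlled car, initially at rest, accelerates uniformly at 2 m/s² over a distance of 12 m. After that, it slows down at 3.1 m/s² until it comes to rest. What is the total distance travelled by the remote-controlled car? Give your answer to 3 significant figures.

19.7 m

Phase 1 (accelerating): v₀ = 0 m/s, a = 2 m/s².
v² = v₀² + 2aΔx = 0² + 2·2·12 = 48.0 → v = 6.93 m/s
t = (v − v₀)/a = (6.93 − 0)/2 = 3.46 s

Phase 2 (decelerating): v₀ = 6.93 m/s, a = -3.1 m/s².
v = v₀ + at → t = (0 − 6.93) / -3.1 = 2.23 s
v² = v₀² + 2aΔx → Δx = (0² − 6.93²)/(2·-3.1) = 7.74 m
Total distance = 12.0 + 7.74 = 19.7 m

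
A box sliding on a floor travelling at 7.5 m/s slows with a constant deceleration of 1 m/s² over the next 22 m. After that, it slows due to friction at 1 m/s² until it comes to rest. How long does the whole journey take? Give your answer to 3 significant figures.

Phase 1 (decelerating): v₀ = 7.50 m/s, a = -1 m/s².
v² = v₀² + 2aΔx = 7.50² + 2·-1·22 = 12.2 → v = 3.50 m/s
t = (v − v₀)/a = (3.50 − 7.50)/-1 = 4.00 s

Phase 2 (decelerating): v₀ = 3.50 m/s, a = -1 m/s².
v = v₀ + at → t = (0 − 3.50) / -1 = 3.50 s
v² = v₀² + 2aΔx → Δx = (0² − 3.50²)/(2·-1) = 6.12 m
Total time = 4.00 + 3.50 = 7.50 s

7.50 s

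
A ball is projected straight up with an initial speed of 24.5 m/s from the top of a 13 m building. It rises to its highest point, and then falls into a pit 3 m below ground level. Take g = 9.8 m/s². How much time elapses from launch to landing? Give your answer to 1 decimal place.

5.6 s

Phase 1 (rising): v₀ = 24.5 m/s, a = -9.8 m/s².
v = v₀ + at → t = (0 − 24.5) / -9.8 = 2.50 s
v² = v₀² + 2aΔx → Δx = (0² − 24.5²)/(2·-9.8) = 30.6 m

Phase 2 (falling): v₀ = 0 m/s, a = -9.8 m/s².
Falls 46.6 m from rest: t = √(2·46.6/9.8) = 3.08 s; v = g·t = 30.2 m/s.
Total time = 2.50 + 3.08 = 5.58 s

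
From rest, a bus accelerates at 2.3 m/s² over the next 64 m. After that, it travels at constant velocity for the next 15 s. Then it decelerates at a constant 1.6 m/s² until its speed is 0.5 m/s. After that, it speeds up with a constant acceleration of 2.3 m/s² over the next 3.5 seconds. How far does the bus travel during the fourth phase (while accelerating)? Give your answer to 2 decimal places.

Phase 1 (accelerating): v₀ = 0 m/s, a = 2.3 m/s².
v² = v₀² + 2aΔx = 0² + 2·2.3·64 = 294 → v = 17.2 m/s
t = (v − v₀)/a = (17.2 − 0)/2.3 = 7.46 s

Phase 2 (constant speed): v₀ = 17.2 m/s, a = 0 m/s².
v = v₀ + at = 17.2 + (0)(15) = 17.2 m/s
Δx = v₀t + ½at² = 17.2·15 + 0.5·0·15² = 257 m

Phase 3 (decelerating): v₀ = 17.2 m/s, a = -1.6 m/s².
v = v₀ + at → t = (0.5 − 17.2) / -1.6 = 10.4 s
v² = v₀² + 2aΔx → Δx = (0.5² − 17.2²)/(2·-1.6) = 91.9 m

Phase 4 (accelerating): v₀ = 0.500 m/s, a = 2.3 m/s².
v = v₀ + at = 0.500 + (2.3)(3.5) = 8.55 m/s
Δx = v₀t + ½at² = 0.500·3.5 + 0.5·2.3·3.5² = 15.8 m
Distance in phase 4 = 15.8 m

15.84 m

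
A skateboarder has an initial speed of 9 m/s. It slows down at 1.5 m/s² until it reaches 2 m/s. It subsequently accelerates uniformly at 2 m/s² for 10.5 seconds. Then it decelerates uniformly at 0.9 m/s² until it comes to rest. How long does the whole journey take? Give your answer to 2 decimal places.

Phase 1 (decelerating): v₀ = 9.00 m/s, a = -1.5 m/s².
v = v₀ + at → t = (2 − 9.00) / -1.5 = 4.67 s
v² = v₀² + 2aΔx → Δx = (2² − 9.00²)/(2·-1.5) = 25.7 m

Phase 2 (accelerating): v₀ = 2.00 m/s, a = 2 m/s².
v = v₀ + at = 2.00 + (2)(10.5) = 23.0 m/s
Δx = v₀t + ½at² = 2.00·10.5 + 0.5·2·10.5² = 131 m

Phase 3 (decelerating): v₀ = 23.0 m/s, a = -0.9 m/s².
v = v₀ + at → t = (0 − 23.0) / -0.9 = 25.6 s
v² = v₀² + 2aΔx → Δx = (0² − 23.0²)/(2·-0.9) = 294 m
Total time = 4.67 + 10.5 + 25.6 = 40.7 s

40.72 s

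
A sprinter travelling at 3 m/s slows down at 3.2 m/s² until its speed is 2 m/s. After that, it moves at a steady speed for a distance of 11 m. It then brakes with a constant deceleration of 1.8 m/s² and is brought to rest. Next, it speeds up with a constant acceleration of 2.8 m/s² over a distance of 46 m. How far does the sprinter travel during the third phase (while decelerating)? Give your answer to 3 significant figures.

1.11 m

Phase 1 (decelerating): v₀ = 3.00 m/s, a = -3.2 m/s².
v = v₀ + at → t = (2 − 3.00) / -3.2 = 0.312 s
v² = v₀² + 2aΔx → Δx = (2² − 3.00²)/(2·-3.2) = 0.781 m

Phase 2 (constant speed): v₀ = 2.00 m/s, a = 0 m/s².
Constant speed: t = d/v = 11/2.00 = 5.50 s

Phase 3 (decelerating): v₀ = 2.00 m/s, a = -1.8 m/s².
v = v₀ + at → t = (0 − 2.00) / -1.8 = 1.11 s
v² = v₀² + 2aΔx → Δx = (0² − 2.00²)/(2·-1.8) = 1.11 m
Distance in phase 3 = 1.11 m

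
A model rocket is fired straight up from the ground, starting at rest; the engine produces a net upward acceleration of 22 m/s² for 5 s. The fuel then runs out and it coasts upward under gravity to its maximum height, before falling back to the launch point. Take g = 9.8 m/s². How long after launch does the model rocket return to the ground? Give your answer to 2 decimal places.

Phase 1 (powered ascent): v₀ = 0 m/s, a = 22 m/s².
v = v₀ + at = 0 + (22)(5) = 110 m/s
Δx = v₀t + ½at² = 0·5 + 0.5·22·5² = 275 m

Phase 2 (coasting upward): v₀ = 110 m/s, a = -9.8 m/s².
v = v₀ + at → t = (0 − 110) / -9.8 = 11.2 s
v² = v₀² + 2aΔx → Δx = (0² − 110²)/(2·-9.8) = 617 m

Phase 3 (free fall): v₀ = 0 m/s, a = -9.8 m/s².
Falls 892 m from rest: t = √(2·892/9.8) = 13.5 s; v = g·t = 132 m/s.
Total time = 5.00 + 11.2 + 13.5 = 29.7 s

29.72 s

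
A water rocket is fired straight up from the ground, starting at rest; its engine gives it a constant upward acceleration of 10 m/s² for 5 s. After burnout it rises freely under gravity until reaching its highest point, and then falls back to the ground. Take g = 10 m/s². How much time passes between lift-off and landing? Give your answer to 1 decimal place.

Phase 1 (powered ascent): v₀ = 0 m/s, a = 10 m/s².
v = v₀ + at = 0 + (10)(5) = 50.0 m/s
Δx = v₀t + ½at² = 0·5 + 0.5·10·5² = 125 m

Phase 2 (coasting upward): v₀ = 50.0 m/s, a = -10 m/s².
v = v₀ + at → t = (0 − 50.0) / -10 = 5.00 s
v² = v₀² + 2aΔx → Δx = (0² − 50.0²)/(2·-10) = 125 m

Phase 3 (free fall): v₀ = 0 m/s, a = -10 m/s².
Falls 250 m from rest: t = √(2·250/10) = 7.07 s; v = g·t = 70.7 m/s.
Total time = 5.00 + 5.00 + 7.07 = 17.1 s

17.1 s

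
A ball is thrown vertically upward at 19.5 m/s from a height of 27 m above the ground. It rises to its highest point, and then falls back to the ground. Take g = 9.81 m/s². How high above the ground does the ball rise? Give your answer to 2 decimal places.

46.38 m

Phase 1 (rising): v₀ = 19.5 m/s, a = -9.81 m/s².
v = v₀ + at → t = (0 − 19.5) / -9.81 = 1.99 s
v² = v₀² + 2aΔx → Δx = (0² − 19.5²)/(2·-9.81) = 19.4 m
Maximum height = 27 + 19.4 = 46.4 m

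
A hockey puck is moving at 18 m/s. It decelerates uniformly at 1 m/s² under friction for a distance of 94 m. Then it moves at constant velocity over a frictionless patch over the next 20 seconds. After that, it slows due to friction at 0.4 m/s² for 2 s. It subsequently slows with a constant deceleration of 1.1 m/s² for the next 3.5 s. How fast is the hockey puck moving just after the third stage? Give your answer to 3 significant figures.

Phase 1 (decelerating): v₀ = 18.0 m/s, a = -1 m/s².
v² = v₀² + 2aΔx = 18.0² + 2·-1·94 = 136 → v = 11.7 m/s
t = (v − v₀)/a = (11.7 − 18.0)/-1 = 6.34 s

Phase 2 (constant speed): v₀ = 11.7 m/s, a = 0 m/s².
v = v₀ + at = 11.7 + (0)(20) = 11.7 m/s
Δx = v₀t + ½at² = 11.7·20 + 0.5·0·20² = 233 m

Phase 3 (decelerating): v₀ = 11.7 m/s, a = -0.4 m/s².
v = v₀ + at = 11.7 + (-0.4)(2) = 10.9 m/s
Δx = v₀t + ½at² = 11.7·2 + 0.5·-0.4·2² = 22.5 m
Speed at end of phase 3 = 10.9 m/s

10.9 m/s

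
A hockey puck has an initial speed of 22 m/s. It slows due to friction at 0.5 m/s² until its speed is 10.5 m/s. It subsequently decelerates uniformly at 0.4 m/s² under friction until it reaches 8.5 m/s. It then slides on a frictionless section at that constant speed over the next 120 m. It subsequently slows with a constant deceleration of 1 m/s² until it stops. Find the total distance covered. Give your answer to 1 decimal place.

577.4 m

Phase 1 (decelerating): v₀ = 22.0 m/s, a = -0.5 m/s².
v = v₀ + at → t = (10.5 − 22.0) / -0.5 = 23.0 s
v² = v₀² + 2aΔx → Δx = (10.5² − 22.0²)/(2·-0.5) = 374 m

Phase 2 (decelerating): v₀ = 10.5 m/s, a = -0.4 m/s².
v = v₀ + at → t = (8.5 − 10.5) / -0.4 = 5.00 s
v² = v₀² + 2aΔx → Δx = (8.5² − 10.5²)/(2·-0.4) = 47.5 m

Phase 3 (constant speed): v₀ = 8.50 m/s, a = 0 m/s².
Constant speed: t = d/v = 120/8.50 = 14.1 s

Phase 4 (decelerating): v₀ = 8.50 m/s, a = -1 m/s².
v = v₀ + at → t = (0 − 8.50) / -1 = 8.50 s
v² = v₀² + 2aΔx → Δx = (0² − 8.50²)/(2·-1) = 36.1 m
Total distance = 374 + 47.5 + 120 + 36.1 = 577 m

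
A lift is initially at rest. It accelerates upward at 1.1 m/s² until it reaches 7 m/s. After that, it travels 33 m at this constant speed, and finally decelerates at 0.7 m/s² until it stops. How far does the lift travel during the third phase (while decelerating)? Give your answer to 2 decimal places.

Phase 1 (accelerating): v₀ = 0 m/s, a = 1.1 m/s².
v = v₀ + at → t = (7 − 0) / 1.1 = 6.36 s
v² = v₀² + 2aΔx → Δx = (7² − 0²)/(2·1.1) = 22.3 m

Phase 2 (constant speed): v₀ = 7.00 m/s, a = 0 m/s².
Constant speed: t = d/v = 33/7.00 = 4.71 s

Phase 3 (decelerating): v₀ = 7.00 m/s, a = -0.7 m/s².
v = v₀ + at → t = (0 − 7.00) / -0.7 = 10.0 s
v² = v₀² + 2aΔx → Δx = (0² − 7.00²)/(2·-0.7) = 35.0 m
Distance in phase 3 = 35.0 m

35.00 m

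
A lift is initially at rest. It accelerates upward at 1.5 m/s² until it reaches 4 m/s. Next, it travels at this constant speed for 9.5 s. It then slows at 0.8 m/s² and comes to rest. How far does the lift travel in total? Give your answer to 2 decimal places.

53.33 m

Phase 1 (accelerating): v₀ = 0 m/s, a = 1.5 m/s².
v = v₀ + at → t = (4 − 0) / 1.5 = 2.67 s
v² = v₀² + 2aΔx → Δx = (4² − 0²)/(2·1.5) = 5.33 m

Phase 2 (constant speed): v₀ = 4.00 m/s, a = 0 m/s².
v = v₀ + at = 4.00 + (0)(9.5) = 4.00 m/s
Δx = v₀t + ½at² = 4.00·9.5 + 0.5·0·9.5² = 38.0 m

Phase 3 (decelerating): v₀ = 4.00 m/s, a = -0.8 m/s².
v = v₀ + at → t = (0 − 4.00) / -0.8 = 5.00 s
v² = v₀² + 2aΔx → Δx = (0² − 4.00²)/(2·-0.8) = 10.0 m
Total distance = 5.33 + 38.0 + 10.0 = 53.3 m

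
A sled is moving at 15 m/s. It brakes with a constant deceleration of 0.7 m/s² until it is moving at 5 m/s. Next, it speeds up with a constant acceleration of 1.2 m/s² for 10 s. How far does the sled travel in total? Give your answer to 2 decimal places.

Phase 1 (decelerating): v₀ = 15.0 m/s, a = -0.7 m/s².
v = v₀ + at → t = (5 − 15.0) / -0.7 = 14.3 s
v² = v₀² + 2aΔx → Δx = (5² − 15.0²)/(2·-0.7) = 143 m

Phase 2 (accelerating): v₀ = 5.00 m/s, a = 1.2 m/s².
v = v₀ + at = 5.00 + (1.2)(10) = 17.0 m/s
Δx = v₀t + ½at² = 5.00·10 + 0.5·1.2·10² = 110 m
Total distance = 143 + 110 = 253 m

252.86 m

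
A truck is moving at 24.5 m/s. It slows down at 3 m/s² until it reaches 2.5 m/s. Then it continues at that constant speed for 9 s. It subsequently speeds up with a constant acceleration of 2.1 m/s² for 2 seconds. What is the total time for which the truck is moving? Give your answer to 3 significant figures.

18.3 s

Phase 1 (decelerating): v₀ = 24.5 m/s, a = -3 m/s².
v = v₀ + at → t = (2.5 − 24.5) / -3 = 7.33 s
v² = v₀² + 2aΔx → Δx = (2.5² − 24.5²)/(2·-3) = 99.0 m

Phase 2 (constant speed): v₀ = 2.50 m/s, a = 0 m/s².
v = v₀ + at = 2.50 + (0)(9) = 2.50 m/s
Δx = v₀t + ½at² = 2.50·9 + 0.5·0·9² = 22.5 m

Phase 3 (accelerating): v₀ = 2.50 m/s, a = 2.1 m/s².
v = v₀ + at = 2.50 + (2.1)(2) = 6.70 m/s
Δx = v₀t + ½at² = 2.50·2 + 0.5·2.1·2² = 9.20 m
Total time = 7.33 + 9.00 + 2.00 = 18.3 s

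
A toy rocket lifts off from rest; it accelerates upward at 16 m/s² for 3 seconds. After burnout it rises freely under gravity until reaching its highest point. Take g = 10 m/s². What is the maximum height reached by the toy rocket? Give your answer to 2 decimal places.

Phase 1 (powered ascent): v₀ = 0 m/s, a = 16 m/s².
v = v₀ + at = 0 + (16)(3) = 48.0 m/s
Δx = v₀t + ½at² = 0·3 + 0.5·16·3² = 72.0 m

Phase 2 (coasting upward): v₀ = 48.0 m/s, a = -10 m/s².
v = v₀ + at → t = (0 − 48.0) / -10 = 4.80 s
v² = v₀² + 2aΔx → Δx = (0² − 48.0²)/(2·-10) = 115 m
Maximum height = 72.0 + 115 = 187 m

187.20 m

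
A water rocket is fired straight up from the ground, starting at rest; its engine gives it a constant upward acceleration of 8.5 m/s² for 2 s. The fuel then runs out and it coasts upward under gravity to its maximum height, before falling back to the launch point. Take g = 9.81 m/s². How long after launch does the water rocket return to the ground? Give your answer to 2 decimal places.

Phase 1 (powered ascent): v₀ = 0 m/s, a = 8.5 m/s².
v = v₀ + at = 0 + (8.5)(2) = 17.0 m/s
Δx = v₀t + ½at² = 0·2 + 0.5·8.5·2² = 17.0 m

Phase 2 (coasting upward): v₀ = 17.0 m/s, a = -9.81 m/s².
v = v₀ + at → t = (0 − 17.0) / -9.81 = 1.73 s
v² = v₀² + 2aΔx → Δx = (0² − 17.0²)/(2·-9.81) = 14.7 m

Phase 3 (free fall): v₀ = 0 m/s, a = -9.81 m/s².
Falls 31.7 m from rest: t = √(2·31.7/9.81) = 2.54 s; v = g·t = 25.0 m/s.
Total time = 2.00 + 1.73 + 2.54 = 6.28 s

6.28 s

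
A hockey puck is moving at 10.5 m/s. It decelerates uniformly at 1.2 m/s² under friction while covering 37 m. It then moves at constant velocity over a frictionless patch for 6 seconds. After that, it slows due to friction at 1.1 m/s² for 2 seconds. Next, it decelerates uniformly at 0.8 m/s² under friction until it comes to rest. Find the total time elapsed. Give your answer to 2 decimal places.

Phase 1 (decelerating): v₀ = 10.5 m/s, a = -1.2 m/s².
v² = v₀² + 2aΔx = 10.5² + 2·-1.2·37 = 21.5 → v = 4.63 m/s
t = (v − v₀)/a = (4.63 − 10.5)/-1.2 = 4.89 s

Phase 2 (constant speed): v₀ = 4.63 m/s, a = 0 m/s².
v = v₀ + at = 4.63 + (0)(6) = 4.63 m/s
Δx = v₀t + ½at² = 4.63·6 + 0.5·0·6² = 27.8 m

Phase 3 (decelerating): v₀ = 4.63 m/s, a = -1.1 m/s².
v = v₀ + at = 4.63 + (-1.1)(2) = 2.43 m/s
Δx = v₀t + ½at² = 4.63·2 + 0.5·-1.1·2² = 7.06 m

Phase 4 (decelerating): v₀ = 2.43 m/s, a = -0.8 m/s².
v = v₀ + at → t = (0 − 2.43) / -0.8 = 3.04 s
v² = v₀² + 2aΔx → Δx = (0² − 2.43²)/(2·-0.8) = 3.69 m
Total time = 4.89 + 6.00 + 2.00 + 3.04 = 15.9 s

15.93 s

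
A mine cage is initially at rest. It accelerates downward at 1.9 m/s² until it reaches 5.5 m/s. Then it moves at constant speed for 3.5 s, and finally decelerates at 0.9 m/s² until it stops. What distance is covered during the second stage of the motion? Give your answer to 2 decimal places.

19.25 m

Phase 1 (accelerating): v₀ = 0 m/s, a = 1.9 m/s².
v = v₀ + at → t = (5.5 − 0) / 1.9 = 2.89 s
v² = v₀² + 2aΔx → Δx = (5.5² − 0²)/(2·1.9) = 7.96 m

Phase 2 (constant speed): v₀ = 5.50 m/s, a = 0 m/s².
v = v₀ + at = 5.50 + (0)(3.5) = 5.50 m/s
Δx = v₀t + ½at² = 5.50·3.5 + 0.5·0·3.5² = 19.2 m
Distance in phase 2 = 19.2 m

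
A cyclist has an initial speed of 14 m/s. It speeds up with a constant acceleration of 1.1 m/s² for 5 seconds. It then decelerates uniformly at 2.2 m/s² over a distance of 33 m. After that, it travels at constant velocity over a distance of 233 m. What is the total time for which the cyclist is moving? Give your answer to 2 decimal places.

Phase 1 (accelerating): v₀ = 14.0 m/s, a = 1.1 m/s².
v = v₀ + at = 14.0 + (1.1)(5) = 19.5 m/s
Δx = v₀t + ½at² = 14.0·5 + 0.5·1.1·5² = 83.8 m

Phase 2 (decelerating): v₀ = 19.5 m/s, a = -2.2 m/s².
v² = v₀² + 2aΔx = 19.5² + 2·-2.2·33 = 235 → v = 15.3 m/s
t = (v − v₀)/a = (15.3 − 19.5)/-2.2 = 1.89 s

Phase 3 (constant speed): v₀ = 15.3 m/s, a = 0 m/s².
Constant speed: t = d/v = 233/15.3 = 15.2 s
Total time = 5.00 + 1.89 + 15.2 = 22.1 s

22.09 s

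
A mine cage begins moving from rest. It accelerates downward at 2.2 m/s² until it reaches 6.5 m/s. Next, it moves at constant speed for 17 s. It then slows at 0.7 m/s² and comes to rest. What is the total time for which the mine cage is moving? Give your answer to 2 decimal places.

29.24 s

Phase 1 (accelerating): v₀ = 0 m/s, a = 2.2 m/s².
v = v₀ + at → t = (6.5 − 0) / 2.2 = 2.95 s
v² = v₀² + 2aΔx → Δx = (6.5² − 0²)/(2·2.2) = 9.60 m

Phase 2 (constant speed): v₀ = 6.50 m/s, a = 0 m/s².
v = v₀ + at = 6.50 + (0)(17) = 6.50 m/s
Δx = v₀t + ½at² = 6.50·17 + 0.5·0·17² = 110 m

Phase 3 (decelerating): v₀ = 6.50 m/s, a = -0.7 m/s².
v = v₀ + at → t = (0 − 6.50) / -0.7 = 9.29 s
v² = v₀² + 2aΔx → Δx = (0² − 6.50²)/(2·-0.7) = 30.2 m
Total time = 2.95 + 17.0 + 9.29 = 29.2 s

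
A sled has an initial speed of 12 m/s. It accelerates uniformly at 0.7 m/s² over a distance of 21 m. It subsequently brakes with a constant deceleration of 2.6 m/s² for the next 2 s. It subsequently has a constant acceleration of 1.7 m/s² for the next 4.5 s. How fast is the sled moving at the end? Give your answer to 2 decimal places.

15.62 m/s

Phase 1 (accelerating): v₀ = 12.0 m/s, a = 0.7 m/s².
v² = v₀² + 2aΔx = 12.0² + 2·0.7·21 = 173 → v = 13.2 m/s
t = (v − v₀)/a = (13.2 − 12.0)/0.7 = 1.67 s

Phase 2 (decelerating): v₀ = 13.2 m/s, a = -2.6 m/s².
v = v₀ + at = 13.2 + (-2.6)(2) = 7.97 m/s
Δx = v₀t + ½at² = 13.2·2 + 0.5·-2.6·2² = 21.1 m

Phase 3 (accelerating): v₀ = 7.97 m/s, a = 1.7 m/s².
v = v₀ + at = 7.97 + (1.7)(4.5) = 15.6 m/s
Δx = v₀t + ½at² = 7.97·4.5 + 0.5·1.7·4.5² = 53.1 m
Final speed = 15.6 m/s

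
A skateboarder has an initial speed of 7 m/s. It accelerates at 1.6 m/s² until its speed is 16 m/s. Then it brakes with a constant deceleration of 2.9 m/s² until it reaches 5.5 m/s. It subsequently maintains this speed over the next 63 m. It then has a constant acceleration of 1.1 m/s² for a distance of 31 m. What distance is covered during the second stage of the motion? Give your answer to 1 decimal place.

Phase 1 (accelerating): v₀ = 7.00 m/s, a = 1.6 m/s².
v = v₀ + at → t = (16 − 7.00) / 1.6 = 5.62 s
v² = v₀² + 2aΔx → Δx = (16² − 7.00²)/(2·1.6) = 64.7 m

Phase 2 (decelerating): v₀ = 16.0 m/s, a = -2.9 m/s².
v = v₀ + at → t = (5.5 − 16.0) / -2.9 = 3.62 s
v² = v₀² + 2aΔx → Δx = (5.5² − 16.0²)/(2·-2.9) = 38.9 m
Distance in phase 2 = 38.9 m

38.9 m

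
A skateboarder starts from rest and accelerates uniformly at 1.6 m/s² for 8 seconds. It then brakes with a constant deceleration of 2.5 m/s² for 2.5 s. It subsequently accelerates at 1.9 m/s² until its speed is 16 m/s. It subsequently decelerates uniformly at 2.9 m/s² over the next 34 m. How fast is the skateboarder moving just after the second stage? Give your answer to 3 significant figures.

Phase 1 (accelerating): v₀ = 0 m/s, a = 1.6 m/s².
v = v₀ + at = 0 + (1.6)(8) = 12.8 m/s
Δx = v₀t + ½at² = 0·8 + 0.5·1.6·8² = 51.2 m

Phase 2 (decelerating): v₀ = 12.8 m/s, a = -2.5 m/s².
v = v₀ + at = 12.8 + (-2.5)(2.5) = 6.55 m/s
Δx = v₀t + ½at² = 12.8·2.5 + 0.5·-2.5·2.5² = 24.2 m
Speed at end of phase 2 = 6.55 m/s

6.55 m/s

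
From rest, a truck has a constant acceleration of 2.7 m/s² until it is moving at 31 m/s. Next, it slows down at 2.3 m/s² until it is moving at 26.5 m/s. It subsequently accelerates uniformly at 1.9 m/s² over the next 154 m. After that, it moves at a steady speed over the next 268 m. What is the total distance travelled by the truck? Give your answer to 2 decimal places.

Phase 1 (accelerating): v₀ = 0 m/s, a = 2.7 m/s².
v = v₀ + at → t = (31 − 0) / 2.7 = 11.5 s
v² = v₀² + 2aΔx → Δx = (31² − 0²)/(2·2.7) = 178 m

Phase 2 (decelerating): v₀ = 31.0 m/s, a = -2.3 m/s².
v = v₀ + at → t = (26.5 − 31.0) / -2.3 = 1.96 s
v² = v₀² + 2aΔx → Δx = (26.5² − 31.0²)/(2·-2.3) = 56.3 m

Phase 3 (accelerating): v₀ = 26.5 m/s, a = 1.9 m/s².
v² = v₀² + 2aΔx = 26.5² + 2·1.9·154 = 1290 → v = 35.9 m/s
t = (v − v₀)/a = (35.9 − 26.5)/1.9 = 4.94 s

Phase 4 (constant speed): v₀ = 35.9 m/s, a = 0 m/s².
Constant speed: t = d/v = 268/35.9 = 7.47 s
Total distance = 178 + 56.3 + 154 + 268 = 656 m

656.21 m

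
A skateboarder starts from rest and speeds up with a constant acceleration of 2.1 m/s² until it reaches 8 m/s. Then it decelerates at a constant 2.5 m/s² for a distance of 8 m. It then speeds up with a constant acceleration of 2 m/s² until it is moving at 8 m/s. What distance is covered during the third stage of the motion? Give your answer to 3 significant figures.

Phase 1 (accelerating): v₀ = 0 m/s, a = 2.1 m/s².
v = v₀ + at → t = (8 − 0) / 2.1 = 3.81 s
v² = v₀² + 2aΔx → Δx = (8² − 0²)/(2·2.1) = 15.2 m

Phase 2 (decelerating): v₀ = 8.00 m/s, a = -2.5 m/s².
v² = v₀² + 2aΔx = 8.00² + 2·-2.5·8 = 24.0 → v = 4.90 m/s
t = (v − v₀)/a = (4.90 − 8.00)/-2.5 = 1.24 s

Phase 3 (accelerating): v₀ = 4.90 m/s, a = 2 m/s².
v = v₀ + at → t = (8 − 4.90) / 2 = 1.55 s
v² = v₀² + 2aΔx → Δx = (8² − 4.90²)/(2·2) = 10.0 m
Distance in phase 3 = 10.0 m

10.0 m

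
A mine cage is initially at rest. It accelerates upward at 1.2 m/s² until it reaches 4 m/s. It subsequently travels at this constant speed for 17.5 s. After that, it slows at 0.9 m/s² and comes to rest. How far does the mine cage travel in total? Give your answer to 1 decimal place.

Phase 1 (accelerating): v₀ = 0 m/s, a = 1.2 m/s².
v = v₀ + at → t = (4 − 0) / 1.2 = 3.33 s
v² = v₀² + 2aΔx → Δx = (4² − 0²)/(2·1.2) = 6.67 m

Phase 2 (constant speed): v₀ = 4.00 m/s, a = 0 m/s².
v = v₀ + at = 4.00 + (0)(17.5) = 4.00 m/s
Δx = v₀t + ½at² = 4.00·17.5 + 0.5·0·17.5² = 70.0 m

Phase 3 (decelerating): v₀ = 4.00 m/s, a = -0.9 m/s².
v = v₀ + at → t = (0 − 4.00) / -0.9 = 4.44 s
v² = v₀² + 2aΔx → Δx = (0² − 4.00²)/(2·-0.9) = 8.89 m
Total distance = 6.67 + 70.0 + 8.89 = 85.6 m

85.6 m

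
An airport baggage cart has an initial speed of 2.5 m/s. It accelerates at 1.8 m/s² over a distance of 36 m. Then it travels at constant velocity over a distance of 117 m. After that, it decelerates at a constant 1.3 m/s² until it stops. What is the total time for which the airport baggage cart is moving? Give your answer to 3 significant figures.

Phase 1 (accelerating): v₀ = 2.50 m/s, a = 1.8 m/s².
v² = v₀² + 2aΔx = 2.50² + 2·1.8·36 = 136 → v = 11.7 m/s
t = (v − v₀)/a = (11.7 − 2.50)/1.8 = 5.09 s

Phase 2 (constant speed): v₀ = 11.7 m/s, a = 0 m/s².
Constant speed: t = d/v = 117/11.7 = 10.0 s

Phase 3 (decelerating): v₀ = 11.7 m/s, a = -1.3 m/s².
v = v₀ + at → t = (0 − 11.7) / -1.3 = 8.97 s
v² = v₀² + 2aΔx → Δx = (0² − 11.7²)/(2·-1.3) = 52.2 m
Total time = 5.09 + 10.0 + 8.97 = 24.1 s

24.1 s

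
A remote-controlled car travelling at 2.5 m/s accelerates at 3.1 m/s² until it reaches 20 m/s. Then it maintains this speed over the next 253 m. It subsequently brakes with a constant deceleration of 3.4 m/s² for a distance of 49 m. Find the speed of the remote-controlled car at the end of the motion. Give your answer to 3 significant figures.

8.17 m/s

Phase 1 (accelerating): v₀ = 2.50 m/s, a = 3.1 m/s².
v = v₀ + at → t = (20 − 2.50) / 3.1 = 5.65 s
v² = v₀² + 2aΔx → Δx = (20² − 2.50²)/(2·3.1) = 63.5 m

Phase 2 (constant speed): v₀ = 20.0 m/s, a = 0 m/s².
Constant speed: t = d/v = 253/20.0 = 12.7 s

Phase 3 (decelerating): v₀ = 20.0 m/s, a = -3.4 m/s².
v² = v₀² + 2aΔx = 20.0² + 2·-3.4·49 = 66.8 → v = 8.17 m/s
t = (v − v₀)/a = (8.17 − 20.0)/-3.4 = 3.48 s
Final speed = 8.17 m/s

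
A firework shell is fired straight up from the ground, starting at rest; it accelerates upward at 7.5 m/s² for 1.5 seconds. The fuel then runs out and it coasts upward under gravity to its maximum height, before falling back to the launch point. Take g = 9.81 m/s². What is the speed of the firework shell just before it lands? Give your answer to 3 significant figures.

17.1 m/s

Phase 1 (powered ascent): v₀ = 0 m/s, a = 7.5 m/s².
v = v₀ + at = 0 + (7.5)(1.5) = 11.2 m/s
Δx = v₀t + ½at² = 0·1.5 + 0.5·7.5·1.5² = 8.44 m

Phase 2 (coasting upward): v₀ = 11.2 m/s, a = -9.81 m/s².
v = v₀ + at → t = (0 − 11.2) / -9.81 = 1.15 s
v² = v₀² + 2aΔx → Δx = (0² − 11.2²)/(2·-9.81) = 6.45 m

Phase 3 (free fall): v₀ = 0 m/s, a = -9.81 m/s².
Falls 14.9 m from rest: t = √(2·14.9/9.81) = 1.74 s; v = g·t = 17.1 m/s.
Impact speed = 17.1 m/s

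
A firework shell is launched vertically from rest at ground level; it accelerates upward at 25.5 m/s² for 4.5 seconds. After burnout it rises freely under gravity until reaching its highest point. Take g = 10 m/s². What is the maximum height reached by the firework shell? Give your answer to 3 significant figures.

917 m

Phase 1 (powered ascent): v₀ = 0 m/s, a = 25.5 m/s².
v = v₀ + at = 0 + (25.5)(4.5) = 115 m/s
Δx = v₀t + ½at² = 0·4.5 + 0.5·25.5·4.5² = 258 m

Phase 2 (coasting upward): v₀ = 115 m/s, a = -10 m/s².
v = v₀ + at → t = (0 − 115) / -10 = 11.5 s
v² = v₀² + 2aΔx → Δx = (0² − 115²)/(2·-10) = 658 m
Maximum height = 258 + 658 = 917 m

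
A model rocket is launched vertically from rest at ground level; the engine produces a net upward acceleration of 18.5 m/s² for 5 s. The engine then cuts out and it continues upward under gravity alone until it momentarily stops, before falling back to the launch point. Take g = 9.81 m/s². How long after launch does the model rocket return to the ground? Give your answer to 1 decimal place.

26.1 s

Phase 1 (powered ascent): v₀ = 0 m/s, a = 18.5 m/s².
v = v₀ + at = 0 + (18.5)(5) = 92.5 m/s
Δx = v₀t + ½at² = 0·5 + 0.5·18.5·5² = 231 m

Phase 2 (coasting upward): v₀ = 92.5 m/s, a = -9.81 m/s².
v = v₀ + at → t = (0 − 92.5) / -9.81 = 9.43 s
v² = v₀² + 2aΔx → Δx = (0² − 92.5²)/(2·-9.81) = 436 m

Phase 3 (free fall): v₀ = 0 m/s, a = -9.81 m/s².
Falls 667 m from rest: t = √(2·667/9.81) = 11.7 s; v = g·t = 114 m/s.
Total time = 5.00 + 9.43 + 11.7 = 26.1 s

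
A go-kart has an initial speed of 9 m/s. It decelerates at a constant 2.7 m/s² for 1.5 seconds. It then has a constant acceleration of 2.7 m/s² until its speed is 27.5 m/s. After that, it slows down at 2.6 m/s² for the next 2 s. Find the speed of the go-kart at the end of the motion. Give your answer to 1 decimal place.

Phase 1 (decelerating): v₀ = 9.00 m/s, a = -2.7 m/s².
v = v₀ + at = 9.00 + (-2.7)(1.5) = 4.95 m/s
Δx = v₀t + ½at² = 9.00·1.5 + 0.5·-2.7·1.5² = 10.5 m

Phase 2 (accelerating): v₀ = 4.95 m/s, a = 2.7 m/s².
v = v₀ + at → t = (27.5 − 4.95) / 2.7 = 8.35 s
v² = v₀² + 2aΔx → Δx = (27.5² − 4.95²)/(2·2.7) = 136 m

Phase 3 (decelerating): v₀ = 27.5 m/s, a = -2.6 m/s².
v = v₀ + at = 27.5 + (-2.6)(2) = 22.3 m/s
Δx = v₀t + ½at² = 27.5·2 + 0.5·-2.6·2² = 49.8 m
Final speed = 22.3 m/s

22.3 m/s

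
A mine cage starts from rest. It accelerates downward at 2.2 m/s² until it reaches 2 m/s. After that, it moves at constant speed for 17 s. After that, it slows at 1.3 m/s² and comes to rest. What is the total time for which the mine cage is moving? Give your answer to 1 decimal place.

19.4 s

Phase 1 (accelerating): v₀ = 0 m/s, a = 2.2 m/s².
v = v₀ + at → t = (2 − 0) / 2.2 = 0.909 s
v² = v₀² + 2aΔx → Δx = (2² − 0²)/(2·2.2) = 0.909 m

Phase 2 (constant speed): v₀ = 2.00 m/s, a = 0 m/s².
v = v₀ + at = 2.00 + (0)(17) = 2.00 m/s
Δx = v₀t + ½at² = 2.00·17 + 0.5·0·17² = 34.0 m

Phase 3 (decelerating): v₀ = 2.00 m/s, a = -1.3 m/s².
v = v₀ + at → t = (0 − 2.00) / -1.3 = 1.54 s
v² = v₀² + 2aΔx → Δx = (0² − 2.00²)/(2·-1.3) = 1.54 m
Total time = 0.909 + 17.0 + 1.54 = 19.4 s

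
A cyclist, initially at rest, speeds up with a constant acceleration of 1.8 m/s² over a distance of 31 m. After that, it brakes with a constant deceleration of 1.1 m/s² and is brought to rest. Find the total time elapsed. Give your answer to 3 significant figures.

15.5 s

Phase 1 (accelerating): v₀ = 0 m/s, a = 1.8 m/s².
v² = v₀² + 2aΔx = 0² + 2·1.8·31 = 112 → v = 10.6 m/s
t = (v − v₀)/a = (10.6 − 0)/1.8 = 5.87 s

Phase 2 (decelerating): v₀ = 10.6 m/s, a = -1.1 m/s².
v = v₀ + at → t = (0 − 10.6) / -1.1 = 9.60 s
v² = v₀² + 2aΔx → Δx = (0² − 10.6²)/(2·-1.1) = 50.7 m
Total time = 5.87 + 9.60 = 15.5 s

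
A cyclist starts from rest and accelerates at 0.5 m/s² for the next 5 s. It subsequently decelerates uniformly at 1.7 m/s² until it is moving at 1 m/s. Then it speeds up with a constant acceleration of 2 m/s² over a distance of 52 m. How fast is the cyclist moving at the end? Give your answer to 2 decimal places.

14.46 m/s

Phase 1 (accelerating): v₀ = 0 m/s, a = 0.5 m/s².
v = v₀ + at = 0 + (0.5)(5) = 2.50 m/s
Δx = v₀t + ½at² = 0·5 + 0.5·0.5·5² = 6.25 m

Phase 2 (decelerating): v₀ = 2.50 m/s, a = -1.7 m/s².
v = v₀ + at → t = (1 − 2.50) / -1.7 = 0.882 s
v² = v₀² + 2aΔx → Δx = (1² − 2.50²)/(2·-1.7) = 1.54 m

Phase 3 (accelerating): v₀ = 1.00 m/s, a = 2 m/s².
v² = v₀² + 2aΔx = 1.00² + 2·2·52 = 209 → v = 14.5 m/s
t = (v − v₀)/a = (14.5 − 1.00)/2 = 6.73 s
Final speed = 14.5 m/s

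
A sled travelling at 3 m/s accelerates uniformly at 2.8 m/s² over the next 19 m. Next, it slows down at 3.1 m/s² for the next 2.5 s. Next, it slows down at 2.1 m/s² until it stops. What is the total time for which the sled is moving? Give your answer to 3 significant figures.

6.69 s

Phase 1 (accelerating): v₀ = 3.00 m/s, a = 2.8 m/s².
v² = v₀² + 2aΔx = 3.00² + 2·2.8·19 = 115 → v = 10.7 m/s
t = (v − v₀)/a = (10.7 − 3.00)/2.8 = 2.77 s

Phase 2 (decelerating): v₀ = 10.7 m/s, a = -3.1 m/s².
v = v₀ + at = 10.7 + (-3.1)(2.5) = 2.99 m/s
Δx = v₀t + ½at² = 10.7·2.5 + 0.5·-3.1·2.5² = 17.2 m

Phase 3 (decelerating): v₀ = 2.99 m/s, a = -2.1 m/s².
v = v₀ + at → t = (0 − 2.99) / -2.1 = 1.42 s
v² = v₀² + 2aΔx → Δx = (0² − 2.99²)/(2·-2.1) = 2.13 m
Total time = 2.77 + 2.50 + 1.42 = 6.69 s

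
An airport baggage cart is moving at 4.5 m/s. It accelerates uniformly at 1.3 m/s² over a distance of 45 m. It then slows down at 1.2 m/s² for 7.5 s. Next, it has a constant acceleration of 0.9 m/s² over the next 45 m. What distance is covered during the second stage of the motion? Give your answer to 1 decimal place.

Phase 1 (accelerating): v₀ = 4.50 m/s, a = 1.3 m/s².
v² = v₀² + 2aΔx = 4.50² + 2·1.3·45 = 137 → v = 11.7 m/s
t = (v − v₀)/a = (11.7 − 4.50)/1.3 = 5.55 s

Phase 2 (decelerating): v₀ = 11.7 m/s, a = -1.2 m/s².
v = v₀ + at = 11.7 + (-1.2)(7.5) = 2.72 m/s
Δx = v₀t + ½at² = 11.7·7.5 + 0.5·-1.2·7.5² = 54.1 m
Distance in phase 2 = 54.1 m

54.1 m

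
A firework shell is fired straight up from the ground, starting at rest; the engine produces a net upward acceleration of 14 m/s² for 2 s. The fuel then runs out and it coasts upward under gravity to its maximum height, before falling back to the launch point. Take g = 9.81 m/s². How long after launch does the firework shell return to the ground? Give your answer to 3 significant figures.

8.58 s

Phase 1 (powered ascent): v₀ = 0 m/s, a = 14 m/s².
v = v₀ + at = 0 + (14)(2) = 28.0 m/s
Δx = v₀t + ½at² = 0·2 + 0.5·14·2² = 28.0 m

Phase 2 (coasting upward): v₀ = 28.0 m/s, a = -9.81 m/s².
v = v₀ + at → t = (0 − 28.0) / -9.81 = 2.85 s
v² = v₀² + 2aΔx → Δx = (0² − 28.0²)/(2·-9.81) = 40.0 m

Phase 3 (free fall): v₀ = 0 m/s, a = -9.81 m/s².
Falls 68.0 m from rest: t = √(2·68.0/9.81) = 3.72 s; v = g·t = 36.5 m/s.
Total time = 2.00 + 2.85 + 3.72 = 8.58 s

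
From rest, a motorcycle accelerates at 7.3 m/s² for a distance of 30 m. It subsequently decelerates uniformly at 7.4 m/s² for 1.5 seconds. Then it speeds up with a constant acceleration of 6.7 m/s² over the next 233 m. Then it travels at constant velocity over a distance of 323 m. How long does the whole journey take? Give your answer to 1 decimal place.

Phase 1 (accelerating): v₀ = 0 m/s, a = 7.3 m/s².
v² = v₀² + 2aΔx = 0² + 2·7.3·30 = 438 → v = 20.9 m/s
t = (v − v₀)/a = (20.9 − 0)/7.3 = 2.87 s

Phase 2 (decelerating): v₀ = 20.9 m/s, a = -7.4 m/s².
v = v₀ + at = 20.9 + (-7.4)(1.5) = 9.83 m/s
Δx = v₀t + ½at² = 20.9·1.5 + 0.5·-7.4·1.5² = 23.1 m

Phase 3 (accelerating): v₀ = 9.83 m/s, a = 6.7 m/s².
v² = v₀² + 2aΔx = 9.83² + 2·6.7·233 = 3220 → v = 56.7 m/s
t = (v − v₀)/a = (56.7 − 9.83)/6.7 = 7.00 s

Phase 4 (constant speed): v₀ = 56.7 m/s, a = 0 m/s².
Constant speed: t = d/v = 323/56.7 = 5.69 s
Total time = 2.87 + 1.50 + 7.00 + 5.69 = 17.1 s

17.1 s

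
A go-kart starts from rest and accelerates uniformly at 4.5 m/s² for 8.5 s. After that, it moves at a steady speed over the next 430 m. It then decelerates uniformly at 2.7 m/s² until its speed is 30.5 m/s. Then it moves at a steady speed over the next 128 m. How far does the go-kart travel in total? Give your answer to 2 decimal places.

819.23 m

Phase 1 (accelerating): v₀ = 0 m/s, a = 4.5 m/s².
v = v₀ + at = 0 + (4.5)(8.5) = 38.2 m/s
Δx = v₀t + ½at² = 0·8.5 + 0.5·4.5·8.5² = 163 m

Phase 2 (constant speed): v₀ = 38.2 m/s, a = 0 m/s².
Constant speed: t = d/v = 430/38.2 = 11.2 s

Phase 3 (decelerating): v₀ = 38.2 m/s, a = -2.7 m/s².
v = v₀ + at → t = (30.5 − 38.2) / -2.7 = 2.87 s
v² = v₀² + 2aΔx → Δx = (30.5² − 38.2²)/(2·-2.7) = 98.7 m

Phase 4 (constant speed): v₀ = 30.5 m/s, a = 0 m/s².
Constant speed: t = d/v = 128/30.5 = 4.20 s
Total distance = 163 + 430 + 98.7 + 128 = 819 m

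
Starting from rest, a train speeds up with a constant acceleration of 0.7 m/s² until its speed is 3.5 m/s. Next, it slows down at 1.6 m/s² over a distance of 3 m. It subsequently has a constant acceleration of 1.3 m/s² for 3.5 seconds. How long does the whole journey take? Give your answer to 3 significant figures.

9.67 s

Phase 1 (accelerating): v₀ = 0 m/s, a = 0.7 m/s².
v = v₀ + at → t = (3.5 − 0) / 0.7 = 5.00 s
v² = v₀² + 2aΔx → Δx = (3.5² − 0²)/(2·0.7) = 8.75 m

Phase 2 (decelerating): v₀ = 3.50 m/s, a = -1.6 m/s².
v² = v₀² + 2aΔx = 3.50² + 2·-1.6·3 = 2.65 → v = 1.63 m/s
t = (v − v₀)/a = (1.63 − 3.50)/-1.6 = 1.17 s

Phase 3 (accelerating): v₀ = 1.63 m/s, a = 1.3 m/s².
v = v₀ + at = 1.63 + (1.3)(3.5) = 6.18 m/s
Δx = v₀t + ½at² = 1.63·3.5 + 0.5·1.3·3.5² = 13.7 m
Total time = 5.00 + 1.17 + 3.50 = 9.67 s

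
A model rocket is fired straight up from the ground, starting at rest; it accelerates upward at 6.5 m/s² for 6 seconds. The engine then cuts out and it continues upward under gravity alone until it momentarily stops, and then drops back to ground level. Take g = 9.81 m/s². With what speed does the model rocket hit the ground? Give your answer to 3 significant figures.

61.8 m/s

Phase 1 (powered ascent): v₀ = 0 m/s, a = 6.5 m/s².
v = v₀ + at = 0 + (6.5)(6) = 39.0 m/s
Δx = v₀t + ½at² = 0·6 + 0.5·6.5·6² = 117 m

Phase 2 (coasting upward): v₀ = 39.0 m/s, a = -9.81 m/s².
v = v₀ + at → t = (0 − 39.0) / -9.81 = 3.98 s
v² = v₀² + 2aΔx → Δx = (0² − 39.0²)/(2·-9.81) = 77.5 m

Phase 3 (free fall): v₀ = 0 m/s, a = -9.81 m/s².
Falls 195 m from rest: t = √(2·195/9.81) = 6.30 s; v = g·t = 61.8 m/s.
Impact speed = 61.8 m/s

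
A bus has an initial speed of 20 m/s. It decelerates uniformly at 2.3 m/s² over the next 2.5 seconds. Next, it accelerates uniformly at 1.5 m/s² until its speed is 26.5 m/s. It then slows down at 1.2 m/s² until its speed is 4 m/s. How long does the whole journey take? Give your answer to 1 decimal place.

29.4 s

Phase 1 (decelerating): v₀ = 20.0 m/s, a = -2.3 m/s².
v = v₀ + at = 20.0 + (-2.3)(2.5) = 14.2 m/s
Δx = v₀t + ½at² = 20.0·2.5 + 0.5·-2.3·2.5² = 42.8 m

Phase 2 (accelerating): v₀ = 14.2 m/s, a = 1.5 m/s².
v = v₀ + at → t = (26.5 − 14.2) / 1.5 = 8.17 s
v² = v₀² + 2aΔx → Δx = (26.5² − 14.2²)/(2·1.5) = 166 m

Phase 3 (decelerating): v₀ = 26.5 m/s, a = -1.2 m/s².
v = v₀ + at → t = (4 − 26.5) / -1.2 = 18.8 s
v² = v₀² + 2aΔx → Δx = (4² − 26.5²)/(2·-1.2) = 286 m
Total time = 2.50 + 8.17 + 18.8 = 29.4 s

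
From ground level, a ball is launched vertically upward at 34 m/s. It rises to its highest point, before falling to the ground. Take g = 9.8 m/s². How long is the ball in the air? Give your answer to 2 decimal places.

6.94 s

Phase 1 (rising): v₀ = 34.0 m/s, a = -9.8 m/s².
v = v₀ + at → t = (0 − 34.0) / -9.8 = 3.47 s
v² = v₀² + 2aΔx → Δx = (0² − 34.0²)/(2·-9.8) = 59.0 m

Phase 2 (falling): v₀ = 0 m/s, a = -9.8 m/s².
Falls 59.0 m from rest: t = √(2·59.0/9.8) = 3.47 s; v = g·t = 34.0 m/s.
Total time = 3.47 + 3.47 = 6.94 s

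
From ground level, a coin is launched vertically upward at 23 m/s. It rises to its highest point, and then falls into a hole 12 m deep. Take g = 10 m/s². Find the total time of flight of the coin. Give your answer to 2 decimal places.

Phase 1 (rising): v₀ = 23.0 m/s, a = -10 m/s².
v = v₀ + at → t = (0 − 23.0) / -10 = 2.30 s
v² = v₀² + 2aΔx → Δx = (0² − 23.0²)/(2·-10) = 26.4 m

Phase 2 (falling): v₀ = 0 m/s, a = -10 m/s².
Falls 38.5 m from rest: t = √(2·38.5/10) = 2.77 s; v = g·t = 27.7 m/s.
Total time = 2.30 + 2.77 = 5.07 s

5.07 s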